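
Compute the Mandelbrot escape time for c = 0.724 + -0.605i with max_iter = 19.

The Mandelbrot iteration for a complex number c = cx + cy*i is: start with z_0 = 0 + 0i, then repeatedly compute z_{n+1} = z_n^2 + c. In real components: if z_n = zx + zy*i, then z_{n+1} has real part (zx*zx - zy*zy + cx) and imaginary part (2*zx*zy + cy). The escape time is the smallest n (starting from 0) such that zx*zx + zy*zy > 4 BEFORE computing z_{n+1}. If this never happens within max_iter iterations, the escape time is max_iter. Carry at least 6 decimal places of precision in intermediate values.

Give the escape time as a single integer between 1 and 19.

z_0 = 0 + 0i, c = 0.7240 + -0.6050i
Iter 1: z = 0.7240 + -0.6050i, |z|^2 = 0.8902
Iter 2: z = 0.8822 + -1.4810i, |z|^2 = 2.9717
Iter 3: z = -0.6913 + -3.2180i, |z|^2 = 10.8334
Escaped at iteration 3

Answer: 3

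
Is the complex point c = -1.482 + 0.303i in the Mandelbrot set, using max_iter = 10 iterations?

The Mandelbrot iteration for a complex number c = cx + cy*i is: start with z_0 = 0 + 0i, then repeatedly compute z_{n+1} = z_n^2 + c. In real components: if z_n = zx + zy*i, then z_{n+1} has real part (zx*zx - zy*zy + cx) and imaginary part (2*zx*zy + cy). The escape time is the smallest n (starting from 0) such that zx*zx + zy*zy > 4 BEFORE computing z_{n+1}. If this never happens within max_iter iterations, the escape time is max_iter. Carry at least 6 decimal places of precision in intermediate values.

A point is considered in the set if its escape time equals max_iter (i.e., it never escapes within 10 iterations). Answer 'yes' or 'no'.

Answer: no

Derivation:
z_0 = 0 + 0i, c = -1.4820 + 0.3030i
Iter 1: z = -1.4820 + 0.3030i, |z|^2 = 2.2881
Iter 2: z = 0.6225 + -0.5951i, |z|^2 = 0.7417
Iter 3: z = -1.4486 + -0.4379i, |z|^2 = 2.2902
Iter 4: z = 0.4247 + 1.5717i, |z|^2 = 2.6507
Iter 5: z = -3.7719 + 1.6380i, |z|^2 = 16.9104
Escaped at iteration 5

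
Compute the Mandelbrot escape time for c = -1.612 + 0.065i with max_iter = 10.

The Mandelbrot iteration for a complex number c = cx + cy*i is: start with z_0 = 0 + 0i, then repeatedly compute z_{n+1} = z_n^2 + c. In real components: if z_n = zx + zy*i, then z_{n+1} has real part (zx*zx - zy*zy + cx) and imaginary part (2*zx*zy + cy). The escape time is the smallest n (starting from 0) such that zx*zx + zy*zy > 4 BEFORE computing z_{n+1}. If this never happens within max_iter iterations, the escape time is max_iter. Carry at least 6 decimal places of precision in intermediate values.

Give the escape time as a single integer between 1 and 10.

z_0 = 0 + 0i, c = -1.6120 + 0.0650i
Iter 1: z = -1.6120 + 0.0650i, |z|^2 = 2.6028
Iter 2: z = 0.9823 + -0.1446i, |z|^2 = 0.9858
Iter 3: z = -0.6679 + -0.2190i, |z|^2 = 0.4941
Iter 4: z = -1.2138 + 0.3576i, |z|^2 = 1.6012
Iter 5: z = -0.2665 + -0.8030i, |z|^2 = 0.7159
Iter 6: z = -2.1859 + 0.4931i, |z|^2 = 5.0211
Escaped at iteration 6

Answer: 6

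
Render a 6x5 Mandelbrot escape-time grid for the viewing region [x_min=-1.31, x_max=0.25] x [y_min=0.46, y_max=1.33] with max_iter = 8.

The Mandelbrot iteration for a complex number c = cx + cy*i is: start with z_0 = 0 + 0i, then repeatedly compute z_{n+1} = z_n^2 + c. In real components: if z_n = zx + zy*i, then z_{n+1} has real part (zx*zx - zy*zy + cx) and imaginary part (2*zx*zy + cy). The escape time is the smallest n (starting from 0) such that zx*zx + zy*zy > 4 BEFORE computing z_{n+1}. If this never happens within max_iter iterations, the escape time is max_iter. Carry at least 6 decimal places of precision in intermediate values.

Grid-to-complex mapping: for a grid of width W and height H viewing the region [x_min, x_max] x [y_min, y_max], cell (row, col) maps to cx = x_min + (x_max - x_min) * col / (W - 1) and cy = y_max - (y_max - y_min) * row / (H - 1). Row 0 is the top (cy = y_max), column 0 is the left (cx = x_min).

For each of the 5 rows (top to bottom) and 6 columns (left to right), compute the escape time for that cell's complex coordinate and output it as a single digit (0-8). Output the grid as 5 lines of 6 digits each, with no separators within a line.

Answer: 222222
333453
334584
345887
458888

Derivation:
(row=0, col=0): c = -1.3100 + 1.3300i → escape time 2
(row=0, col=1): c = -0.9980 + 1.3300i → escape time 2
(row=0, col=2): c = -0.6860 + 1.3300i → escape time 2
(row=0, col=3): c = -0.3740 + 1.3300i → escape time 2
(row=0, col=4): c = -0.0620 + 1.3300i → escape time 2
(row=0, col=5): c = 0.2500 + 1.3300i → escape time 2
(row=1, col=0): c = -1.3100 + 1.1125i → escape time 3
(row=1, col=1): c = -0.9980 + 1.1125i → escape time 3
(row=1, col=2): c = -0.6860 + 1.1125i → escape time 3
(row=1, col=3): c = -0.3740 + 1.1125i → escape time 4
(row=1, col=4): c = -0.0620 + 1.1125i → escape time 5
(row=1, col=5): c = 0.2500 + 1.1125i → escape time 3
(row=2, col=0): c = -1.3100 + 0.8950i → escape time 3
(row=2, col=1): c = -0.9980 + 0.8950i → escape time 3
(row=2, col=2): c = -0.6860 + 0.8950i → escape time 4
(row=2, col=3): c = -0.3740 + 0.8950i → escape time 5
(row=2, col=4): c = -0.0620 + 0.8950i → escape time 8
(row=2, col=5): c = 0.2500 + 0.8950i → escape time 4
(row=3, col=0): c = -1.3100 + 0.6775i → escape time 3
(row=3, col=1): c = -0.9980 + 0.6775i → escape time 4
(row=3, col=2): c = -0.6860 + 0.6775i → escape time 5
(row=3, col=3): c = -0.3740 + 0.6775i → escape time 8
(row=3, col=4): c = -0.0620 + 0.6775i → escape time 8
(row=3, col=5): c = 0.2500 + 0.6775i → escape time 7
(row=4, col=0): c = -1.3100 + 0.4600i → escape time 4
(row=4, col=1): c = -0.9980 + 0.4600i → escape time 5
(row=4, col=2): c = -0.6860 + 0.4600i → escape time 8
(row=4, col=3): c = -0.3740 + 0.4600i → escape time 8
(row=4, col=4): c = -0.0620 + 0.4600i → escape time 8
(row=4, col=5): c = 0.2500 + 0.4600i → escape time 8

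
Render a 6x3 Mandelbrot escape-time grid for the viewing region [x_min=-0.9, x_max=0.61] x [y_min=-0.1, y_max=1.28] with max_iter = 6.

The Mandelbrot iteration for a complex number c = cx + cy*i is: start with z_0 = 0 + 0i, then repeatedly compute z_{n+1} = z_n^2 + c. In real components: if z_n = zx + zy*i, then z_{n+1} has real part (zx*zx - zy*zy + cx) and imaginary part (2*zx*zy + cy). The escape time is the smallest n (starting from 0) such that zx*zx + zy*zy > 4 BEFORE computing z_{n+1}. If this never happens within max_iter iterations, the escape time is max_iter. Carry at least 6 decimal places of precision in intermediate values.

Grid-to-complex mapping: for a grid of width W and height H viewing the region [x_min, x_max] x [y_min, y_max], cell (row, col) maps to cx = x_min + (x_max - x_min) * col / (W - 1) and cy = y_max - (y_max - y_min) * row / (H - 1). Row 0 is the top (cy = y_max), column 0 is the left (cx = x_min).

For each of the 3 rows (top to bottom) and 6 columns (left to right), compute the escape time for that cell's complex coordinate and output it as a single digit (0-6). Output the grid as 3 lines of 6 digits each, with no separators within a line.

Answer: 233222
566663
666664

Derivation:
(row=0, col=0): c = -0.9000 + 1.2800i → escape time 2
(row=0, col=1): c = -0.5980 + 1.2800i → escape time 3
(row=0, col=2): c = -0.2960 + 1.2800i → escape time 3
(row=0, col=3): c = 0.0060 + 1.2800i → escape time 2
(row=0, col=4): c = 0.3080 + 1.2800i → escape time 2
(row=0, col=5): c = 0.6100 + 1.2800i → escape time 2
(row=1, col=0): c = -0.9000 + 0.5900i → escape time 5
(row=1, col=1): c = -0.5980 + 0.5900i → escape time 6
(row=1, col=2): c = -0.2960 + 0.5900i → escape time 6
(row=1, col=3): c = 0.0060 + 0.5900i → escape time 6
(row=1, col=4): c = 0.3080 + 0.5900i → escape time 6
(row=1, col=5): c = 0.6100 + 0.5900i → escape time 3
(row=2, col=0): c = -0.9000 + -0.1000i → escape time 6
(row=2, col=1): c = -0.5980 + -0.1000i → escape time 6
(row=2, col=2): c = -0.2960 + -0.1000i → escape time 6
(row=2, col=3): c = 0.0060 + -0.1000i → escape time 6
(row=2, col=4): c = 0.3080 + -0.1000i → escape time 6
(row=2, col=5): c = 0.6100 + -0.1000i → escape time 4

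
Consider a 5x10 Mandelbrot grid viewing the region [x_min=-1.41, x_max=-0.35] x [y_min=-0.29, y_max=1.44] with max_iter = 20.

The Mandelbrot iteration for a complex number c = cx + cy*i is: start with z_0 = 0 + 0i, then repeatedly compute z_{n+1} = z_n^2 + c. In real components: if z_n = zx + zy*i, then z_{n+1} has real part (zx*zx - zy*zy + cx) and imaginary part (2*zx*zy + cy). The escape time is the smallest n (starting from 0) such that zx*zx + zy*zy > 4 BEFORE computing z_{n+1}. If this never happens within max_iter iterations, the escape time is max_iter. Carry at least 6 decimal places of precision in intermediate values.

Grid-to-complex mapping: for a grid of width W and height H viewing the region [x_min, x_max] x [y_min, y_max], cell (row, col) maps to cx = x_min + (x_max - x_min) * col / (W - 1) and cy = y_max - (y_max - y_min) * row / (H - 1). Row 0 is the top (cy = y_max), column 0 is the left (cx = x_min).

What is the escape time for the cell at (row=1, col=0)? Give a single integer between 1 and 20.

z_0 = 0 + 0i, c = -1.4100 + 1.2478i
Iter 1: z = -1.4100 + 1.2478i, |z|^2 = 3.5450
Iter 2: z = -0.9788 + -2.2710i, |z|^2 = 6.1154
Escaped at iteration 2

Answer: 2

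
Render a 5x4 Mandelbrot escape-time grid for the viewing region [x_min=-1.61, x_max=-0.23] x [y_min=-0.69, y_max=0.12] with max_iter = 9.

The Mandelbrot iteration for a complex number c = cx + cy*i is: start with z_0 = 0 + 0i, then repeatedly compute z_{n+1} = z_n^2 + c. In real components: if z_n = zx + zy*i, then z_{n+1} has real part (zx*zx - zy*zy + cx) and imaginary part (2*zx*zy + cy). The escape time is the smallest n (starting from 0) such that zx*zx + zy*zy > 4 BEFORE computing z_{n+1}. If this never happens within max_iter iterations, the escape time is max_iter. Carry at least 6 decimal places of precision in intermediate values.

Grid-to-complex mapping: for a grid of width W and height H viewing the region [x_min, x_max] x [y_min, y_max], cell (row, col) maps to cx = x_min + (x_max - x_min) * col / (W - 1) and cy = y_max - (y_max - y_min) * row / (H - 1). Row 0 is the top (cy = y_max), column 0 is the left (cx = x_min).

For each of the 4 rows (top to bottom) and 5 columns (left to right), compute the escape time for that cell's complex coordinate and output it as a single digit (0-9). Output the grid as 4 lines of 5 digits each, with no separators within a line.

Answer: 69999
59999
39699
33489

Derivation:
(row=0, col=0): c = -1.6100 + 0.1200i → escape time 6
(row=0, col=1): c = -1.2650 + 0.1200i → escape time 9
(row=0, col=2): c = -0.9200 + 0.1200i → escape time 9
(row=0, col=3): c = -0.5750 + 0.1200i → escape time 9
(row=0, col=4): c = -0.2300 + 0.1200i → escape time 9
(row=1, col=0): c = -1.6100 + -0.1500i → escape time 5
(row=1, col=1): c = -1.2650 + -0.1500i → escape time 9
(row=1, col=2): c = -0.9200 + -0.1500i → escape time 9
(row=1, col=3): c = -0.5750 + -0.1500i → escape time 9
(row=1, col=4): c = -0.2300 + -0.1500i → escape time 9
(row=2, col=0): c = -1.6100 + -0.4200i → escape time 3
(row=2, col=1): c = -1.2650 + -0.4200i → escape time 9
(row=2, col=2): c = -0.9200 + -0.4200i → escape time 6
(row=2, col=3): c = -0.5750 + -0.4200i → escape time 9
(row=2, col=4): c = -0.2300 + -0.4200i → escape time 9
(row=3, col=0): c = -1.6100 + -0.6900i → escape time 3
(row=3, col=1): c = -1.2650 + -0.6900i → escape time 3
(row=3, col=2): c = -0.9200 + -0.6900i → escape time 4
(row=3, col=3): c = -0.5750 + -0.6900i → escape time 8
(row=3, col=4): c = -0.2300 + -0.6900i → escape time 9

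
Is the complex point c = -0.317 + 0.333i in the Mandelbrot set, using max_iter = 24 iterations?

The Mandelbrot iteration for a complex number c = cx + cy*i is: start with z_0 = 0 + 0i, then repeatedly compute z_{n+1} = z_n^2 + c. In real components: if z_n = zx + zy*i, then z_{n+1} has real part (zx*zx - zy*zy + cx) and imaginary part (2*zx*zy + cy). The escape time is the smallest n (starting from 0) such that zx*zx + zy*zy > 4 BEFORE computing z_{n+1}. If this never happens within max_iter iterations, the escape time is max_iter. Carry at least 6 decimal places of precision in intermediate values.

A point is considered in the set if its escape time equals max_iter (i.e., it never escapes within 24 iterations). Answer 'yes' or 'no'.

z_0 = 0 + 0i, c = -0.3170 + 0.3330i
Iter 1: z = -0.3170 + 0.3330i, |z|^2 = 0.2114
Iter 2: z = -0.3274 + 0.1219i, |z|^2 = 0.1220
Iter 3: z = -0.2247 + 0.2532i, |z|^2 = 0.1146
Iter 4: z = -0.3306 + 0.2192i, |z|^2 = 0.1574
Iter 5: z = -0.2557 + 0.1880i, |z|^2 = 0.1008
Iter 6: z = -0.2869 + 0.2368i, |z|^2 = 0.1384
Iter 7: z = -0.2907 + 0.1971i, |z|^2 = 0.1234
Iter 8: z = -0.2713 + 0.2184i, |z|^2 = 0.1213
Iter 9: z = -0.2911 + 0.2145i, |z|^2 = 0.1307
Iter 10: z = -0.2783 + 0.2081i, |z|^2 = 0.1208
Iter 11: z = -0.2829 + 0.2172i, |z|^2 = 0.1272
Iter 12: z = -0.2841 + 0.2101i, |z|^2 = 0.1249
Iter 13: z = -0.2804 + 0.2136i, |z|^2 = 0.1243
Iter 14: z = -0.2840 + 0.2132i, |z|^2 = 0.1261
Iter 15: z = -0.2818 + 0.2119i, |z|^2 = 0.1243
Iter 16: z = -0.2825 + 0.2136i, |z|^2 = 0.1254
Iter 17: z = -0.2828 + 0.2123i, |z|^2 = 0.1251
Iter 18: z = -0.2821 + 0.2129i, |z|^2 = 0.1249
Iter 19: z = -0.2827 + 0.2129i, |z|^2 = 0.1253
Iter 20: z = -0.2824 + 0.2126i, |z|^2 = 0.1249
Iter 21: z = -0.2825 + 0.2129i, |z|^2 = 0.1251
Iter 22: z = -0.2825 + 0.2127i, |z|^2 = 0.1251
Iter 23: z = -0.2824 + 0.2128i, |z|^2 = 0.1250
Did not escape in 24 iterations → in set

Answer: yes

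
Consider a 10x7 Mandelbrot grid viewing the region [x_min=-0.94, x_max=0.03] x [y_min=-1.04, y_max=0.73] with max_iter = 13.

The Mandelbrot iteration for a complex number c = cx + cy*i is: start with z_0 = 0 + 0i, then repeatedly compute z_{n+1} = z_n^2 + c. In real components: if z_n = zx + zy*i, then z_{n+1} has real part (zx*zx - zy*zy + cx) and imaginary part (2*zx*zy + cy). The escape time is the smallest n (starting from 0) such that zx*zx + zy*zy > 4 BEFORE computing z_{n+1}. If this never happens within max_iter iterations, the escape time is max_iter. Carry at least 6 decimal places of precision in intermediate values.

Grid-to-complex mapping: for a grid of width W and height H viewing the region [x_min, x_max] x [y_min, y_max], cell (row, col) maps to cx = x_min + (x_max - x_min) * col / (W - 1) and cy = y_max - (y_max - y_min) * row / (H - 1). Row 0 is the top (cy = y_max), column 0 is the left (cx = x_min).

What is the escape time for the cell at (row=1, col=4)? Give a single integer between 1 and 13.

z_0 = 0 + 0i, c = -0.5089 + 0.4350i
Iter 1: z = -0.5089 + 0.4350i, |z|^2 = 0.4482
Iter 2: z = -0.4391 + -0.0077i, |z|^2 = 0.1929
Iter 3: z = -0.3161 + 0.4418i, |z|^2 = 0.2951
Iter 4: z = -0.6042 + 0.1557i, |z|^2 = 0.3892
Iter 5: z = -0.1681 + 0.2469i, |z|^2 = 0.0892
Iter 6: z = -0.5416 + 0.3520i, |z|^2 = 0.4172
Iter 7: z = -0.3395 + 0.0538i, |z|^2 = 0.1181
Iter 8: z = -0.3965 + 0.3985i, |z|^2 = 0.3160
Iter 9: z = -0.5105 + 0.1190i, |z|^2 = 0.2747
Iter 10: z = -0.2625 + 0.3135i, |z|^2 = 0.1672
Iter 11: z = -0.5383 + 0.2704i, |z|^2 = 0.3629
Iter 12: z = -0.2922 + 0.1439i, |z|^2 = 0.1061

Answer: 13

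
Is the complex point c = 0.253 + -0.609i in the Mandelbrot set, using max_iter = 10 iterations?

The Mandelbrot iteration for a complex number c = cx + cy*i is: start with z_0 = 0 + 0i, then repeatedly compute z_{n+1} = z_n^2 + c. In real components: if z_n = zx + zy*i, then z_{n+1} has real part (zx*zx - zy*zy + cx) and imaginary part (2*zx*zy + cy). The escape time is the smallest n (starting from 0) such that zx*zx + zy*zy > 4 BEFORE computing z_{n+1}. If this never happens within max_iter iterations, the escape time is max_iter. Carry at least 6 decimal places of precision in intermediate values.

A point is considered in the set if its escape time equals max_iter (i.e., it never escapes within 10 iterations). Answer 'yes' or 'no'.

Answer: yes

Derivation:
z_0 = 0 + 0i, c = 0.2530 + -0.6090i
Iter 1: z = 0.2530 + -0.6090i, |z|^2 = 0.4349
Iter 2: z = -0.0539 + -0.9172i, |z|^2 = 0.8441
Iter 3: z = -0.5853 + -0.5102i, |z|^2 = 0.6028
Iter 4: z = 0.3353 + -0.0118i, |z|^2 = 0.1125
Iter 5: z = 0.3653 + -0.6169i, |z|^2 = 0.5140
Iter 6: z = 0.0058 + -1.0597i, |z|^2 = 1.1229
Iter 7: z = -0.8699 + -0.6213i, |z|^2 = 1.1427
Iter 8: z = 0.6236 + 0.4720i, |z|^2 = 0.6116
Iter 9: z = 0.4191 + -0.0204i, |z|^2 = 0.1761
Did not escape in 10 iterations → in set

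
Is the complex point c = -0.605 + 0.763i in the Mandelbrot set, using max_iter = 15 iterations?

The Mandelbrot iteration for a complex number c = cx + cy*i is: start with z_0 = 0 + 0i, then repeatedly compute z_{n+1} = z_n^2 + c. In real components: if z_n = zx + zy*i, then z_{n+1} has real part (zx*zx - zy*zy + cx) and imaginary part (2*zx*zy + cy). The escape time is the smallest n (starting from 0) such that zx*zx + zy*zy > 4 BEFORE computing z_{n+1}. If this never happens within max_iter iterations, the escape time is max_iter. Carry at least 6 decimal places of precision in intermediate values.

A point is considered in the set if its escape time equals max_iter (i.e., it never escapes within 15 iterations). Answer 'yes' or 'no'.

z_0 = 0 + 0i, c = -0.6050 + 0.7630i
Iter 1: z = -0.6050 + 0.7630i, |z|^2 = 0.9482
Iter 2: z = -0.8211 + -0.1602i, |z|^2 = 0.7000
Iter 3: z = 0.0436 + 1.0261i, |z|^2 = 1.0549
Iter 4: z = -1.6561 + 0.8525i, |z|^2 = 3.4693
Iter 5: z = 1.4108 + -2.0606i, |z|^2 = 6.2363
Escaped at iteration 5

Answer: no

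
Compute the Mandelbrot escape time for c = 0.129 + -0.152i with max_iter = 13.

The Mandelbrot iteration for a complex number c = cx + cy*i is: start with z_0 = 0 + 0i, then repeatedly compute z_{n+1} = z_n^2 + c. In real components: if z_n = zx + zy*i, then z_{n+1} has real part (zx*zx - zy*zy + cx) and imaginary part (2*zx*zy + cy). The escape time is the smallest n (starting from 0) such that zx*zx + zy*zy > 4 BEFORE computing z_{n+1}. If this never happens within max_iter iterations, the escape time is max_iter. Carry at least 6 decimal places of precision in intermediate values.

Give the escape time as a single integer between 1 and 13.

Answer: 13

Derivation:
z_0 = 0 + 0i, c = 0.1290 + -0.1520i
Iter 1: z = 0.1290 + -0.1520i, |z|^2 = 0.0397
Iter 2: z = 0.1225 + -0.1912i, |z|^2 = 0.0516
Iter 3: z = 0.1075 + -0.1989i, |z|^2 = 0.0511
Iter 4: z = 0.1010 + -0.1947i, |z|^2 = 0.0481
Iter 5: z = 0.1013 + -0.1913i, |z|^2 = 0.0469
Iter 6: z = 0.1026 + -0.1908i, |z|^2 = 0.0469
Iter 7: z = 0.1031 + -0.1912i, |z|^2 = 0.0472
Iter 8: z = 0.1031 + -0.1914i, |z|^2 = 0.0473
Iter 9: z = 0.1030 + -0.1915i, |z|^2 = 0.0473
Iter 10: z = 0.1029 + -0.1914i, |z|^2 = 0.0472
Iter 11: z = 0.1029 + -0.1914i, |z|^2 = 0.0472
Iter 12: z = 0.1030 + -0.1914i, |z|^2 = 0.0472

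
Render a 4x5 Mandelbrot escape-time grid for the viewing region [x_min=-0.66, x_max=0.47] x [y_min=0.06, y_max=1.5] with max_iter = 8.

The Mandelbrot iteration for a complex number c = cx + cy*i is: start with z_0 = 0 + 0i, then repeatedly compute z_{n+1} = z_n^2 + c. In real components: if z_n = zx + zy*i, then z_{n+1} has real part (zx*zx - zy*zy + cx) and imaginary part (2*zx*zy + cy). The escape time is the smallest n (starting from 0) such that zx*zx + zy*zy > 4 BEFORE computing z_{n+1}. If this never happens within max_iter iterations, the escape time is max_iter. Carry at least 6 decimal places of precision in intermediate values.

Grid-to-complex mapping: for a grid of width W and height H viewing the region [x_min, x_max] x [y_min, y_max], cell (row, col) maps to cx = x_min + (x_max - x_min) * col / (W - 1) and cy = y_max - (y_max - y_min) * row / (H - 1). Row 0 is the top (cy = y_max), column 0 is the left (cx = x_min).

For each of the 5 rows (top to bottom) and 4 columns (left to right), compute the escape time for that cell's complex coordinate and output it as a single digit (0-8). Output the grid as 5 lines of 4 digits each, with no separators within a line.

(row=0, col=0): c = -0.6600 + 1.5000i → escape time 2
(row=0, col=1): c = -0.2833 + 1.5000i → escape time 2
(row=0, col=2): c = 0.0933 + 1.5000i → escape time 2
(row=0, col=3): c = 0.4700 + 1.5000i → escape time 2
(row=1, col=0): c = -0.6600 + 1.1400i → escape time 3
(row=1, col=1): c = -0.2833 + 1.1400i → escape time 4
(row=1, col=2): c = 0.0933 + 1.1400i → escape time 3
(row=1, col=3): c = 0.4700 + 1.1400i → escape time 2
(row=2, col=0): c = -0.6600 + 0.7800i → escape time 4
(row=2, col=1): c = -0.2833 + 0.7800i → escape time 8
(row=2, col=2): c = 0.0933 + 0.7800i → escape time 7
(row=2, col=3): c = 0.4700 + 0.7800i → escape time 3
(row=3, col=0): c = -0.6600 + 0.4200i → escape time 8
(row=3, col=1): c = -0.2833 + 0.4200i → escape time 8
(row=3, col=2): c = 0.0933 + 0.4200i → escape time 8
(row=3, col=3): c = 0.4700 + 0.4200i → escape time 6
(row=4, col=0): c = -0.6600 + 0.0600i → escape time 8
(row=4, col=1): c = -0.2833 + 0.0600i → escape time 8
(row=4, col=2): c = 0.0933 + 0.0600i → escape time 8
(row=4, col=3): c = 0.4700 + 0.0600i → escape time 5

Answer: 2222
3432
4873
8886
8885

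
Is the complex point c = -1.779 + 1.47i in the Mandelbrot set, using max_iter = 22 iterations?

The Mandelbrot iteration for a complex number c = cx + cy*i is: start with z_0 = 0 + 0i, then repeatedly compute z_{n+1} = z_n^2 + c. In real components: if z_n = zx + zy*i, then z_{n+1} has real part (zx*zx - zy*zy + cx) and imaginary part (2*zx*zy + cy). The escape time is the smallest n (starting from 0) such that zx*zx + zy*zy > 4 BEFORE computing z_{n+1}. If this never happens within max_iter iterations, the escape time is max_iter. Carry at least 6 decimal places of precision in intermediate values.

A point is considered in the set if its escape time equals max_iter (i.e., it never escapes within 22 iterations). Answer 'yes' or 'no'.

Answer: no

Derivation:
z_0 = 0 + 0i, c = -1.7790 + 1.4700i
Iter 1: z = -1.7790 + 1.4700i, |z|^2 = 5.3257
Escaped at iteration 1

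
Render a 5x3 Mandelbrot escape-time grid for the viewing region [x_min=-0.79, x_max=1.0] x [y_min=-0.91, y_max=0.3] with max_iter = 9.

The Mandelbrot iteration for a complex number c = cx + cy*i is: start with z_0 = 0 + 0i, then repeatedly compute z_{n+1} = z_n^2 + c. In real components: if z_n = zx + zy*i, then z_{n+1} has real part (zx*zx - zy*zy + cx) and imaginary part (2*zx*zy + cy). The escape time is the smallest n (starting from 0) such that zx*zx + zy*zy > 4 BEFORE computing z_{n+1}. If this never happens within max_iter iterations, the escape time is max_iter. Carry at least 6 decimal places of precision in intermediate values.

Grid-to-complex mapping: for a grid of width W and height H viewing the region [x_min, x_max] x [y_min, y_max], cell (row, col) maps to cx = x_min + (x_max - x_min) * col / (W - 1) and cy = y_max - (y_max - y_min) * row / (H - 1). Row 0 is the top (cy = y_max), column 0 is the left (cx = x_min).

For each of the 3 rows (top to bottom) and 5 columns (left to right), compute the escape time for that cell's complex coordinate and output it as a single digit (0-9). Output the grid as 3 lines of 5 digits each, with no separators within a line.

(row=0, col=0): c = -0.7900 + 0.3000i → escape time 9
(row=0, col=1): c = -0.3425 + 0.3000i → escape time 9
(row=0, col=2): c = 0.1050 + 0.3000i → escape time 9
(row=0, col=3): c = 0.5525 + 0.3000i → escape time 4
(row=0, col=4): c = 1.0000 + 0.3000i → escape time 2
(row=1, col=0): c = -0.7900 + -0.3050i → escape time 9
(row=1, col=1): c = -0.3425 + -0.3050i → escape time 9
(row=1, col=2): c = 0.1050 + -0.3050i → escape time 9
(row=1, col=3): c = 0.5525 + -0.3050i → escape time 4
(row=1, col=4): c = 1.0000 + -0.3050i → escape time 2
(row=2, col=0): c = -0.7900 + -0.9100i → escape time 4
(row=2, col=1): c = -0.3425 + -0.9100i → escape time 5
(row=2, col=2): c = 0.1050 + -0.9100i → escape time 5
(row=2, col=3): c = 0.5525 + -0.9100i → escape time 3
(row=2, col=4): c = 1.0000 + -0.9100i → escape time 2

Answer: 99942
99942
45532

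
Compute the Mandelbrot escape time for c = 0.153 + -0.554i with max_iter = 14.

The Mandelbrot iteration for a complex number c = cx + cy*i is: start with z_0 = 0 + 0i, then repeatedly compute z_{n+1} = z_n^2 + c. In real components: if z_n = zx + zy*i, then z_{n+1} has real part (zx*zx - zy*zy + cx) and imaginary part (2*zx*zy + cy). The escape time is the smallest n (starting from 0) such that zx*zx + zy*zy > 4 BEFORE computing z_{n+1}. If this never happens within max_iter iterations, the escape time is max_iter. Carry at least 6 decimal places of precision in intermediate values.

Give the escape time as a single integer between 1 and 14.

Answer: 14

Derivation:
z_0 = 0 + 0i, c = 0.1530 + -0.5540i
Iter 1: z = 0.1530 + -0.5540i, |z|^2 = 0.3303
Iter 2: z = -0.1305 + -0.7235i, |z|^2 = 0.5405
Iter 3: z = -0.3535 + -0.3652i, |z|^2 = 0.2583
Iter 4: z = 0.1446 + -0.2959i, |z|^2 = 0.1084
Iter 5: z = 0.0864 + -0.6396i, |z|^2 = 0.4165
Iter 6: z = -0.2486 + -0.6645i, |z|^2 = 0.5033
Iter 7: z = -0.2267 + -0.2236i, |z|^2 = 0.1014
Iter 8: z = 0.1544 + -0.4526i, |z|^2 = 0.2287
Iter 9: z = -0.0280 + -0.6937i, |z|^2 = 0.4821
Iter 10: z = -0.3275 + -0.5152i, |z|^2 = 0.3726
Iter 11: z = -0.0051 + -0.2166i, |z|^2 = 0.0469
Iter 12: z = 0.1061 + -0.5518i, |z|^2 = 0.3157
Iter 13: z = -0.1402 + -0.6711i, |z|^2 = 0.4701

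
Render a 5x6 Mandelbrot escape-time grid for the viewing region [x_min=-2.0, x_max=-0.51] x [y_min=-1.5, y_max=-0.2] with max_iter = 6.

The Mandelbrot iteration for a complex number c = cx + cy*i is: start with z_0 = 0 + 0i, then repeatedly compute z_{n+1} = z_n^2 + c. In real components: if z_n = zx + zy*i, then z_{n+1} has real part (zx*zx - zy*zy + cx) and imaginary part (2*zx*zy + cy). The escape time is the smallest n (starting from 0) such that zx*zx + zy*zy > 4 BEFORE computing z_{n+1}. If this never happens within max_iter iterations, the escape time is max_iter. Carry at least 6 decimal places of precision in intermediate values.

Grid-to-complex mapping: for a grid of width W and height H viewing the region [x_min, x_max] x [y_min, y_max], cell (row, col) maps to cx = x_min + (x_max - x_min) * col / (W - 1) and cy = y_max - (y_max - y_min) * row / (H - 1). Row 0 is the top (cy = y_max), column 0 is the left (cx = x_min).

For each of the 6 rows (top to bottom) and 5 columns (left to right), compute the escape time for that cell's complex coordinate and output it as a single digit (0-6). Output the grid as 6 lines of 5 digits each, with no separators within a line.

(row=0, col=0): c = -2.0000 + -0.2000i → escape time 1
(row=0, col=1): c = -1.6275 + -0.2000i → escape time 5
(row=0, col=2): c = -1.2550 + -0.2000i → escape time 6
(row=0, col=3): c = -0.8825 + -0.2000i → escape time 6
(row=0, col=4): c = -0.5100 + -0.2000i → escape time 6
(row=1, col=0): c = -2.0000 + -0.4600i → escape time 1
(row=1, col=1): c = -1.6275 + -0.4600i → escape time 3
(row=1, col=2): c = -1.2550 + -0.4600i → escape time 6
(row=1, col=3): c = -0.8825 + -0.4600i → escape time 6
(row=1, col=4): c = -0.5100 + -0.4600i → escape time 6
(row=2, col=0): c = -2.0000 + -0.7200i → escape time 1
(row=2, col=1): c = -1.6275 + -0.7200i → escape time 3
(row=2, col=2): c = -1.2550 + -0.7200i → escape time 3
(row=2, col=3): c = -0.8825 + -0.7200i → escape time 4
(row=2, col=4): c = -0.5100 + -0.7200i → escape time 6
(row=3, col=0): c = -2.0000 + -0.9800i → escape time 1
(row=3, col=1): c = -1.6275 + -0.9800i → escape time 2
(row=3, col=2): c = -1.2550 + -0.9800i → escape time 3
(row=3, col=3): c = -0.8825 + -0.9800i → escape time 3
(row=3, col=4): c = -0.5100 + -0.9800i → escape time 4
(row=4, col=0): c = -2.0000 + -1.2400i → escape time 1
(row=4, col=1): c = -1.6275 + -1.2400i → escape time 1
(row=4, col=2): c = -1.2550 + -1.2400i → escape time 2
(row=4, col=3): c = -0.8825 + -1.2400i → escape time 3
(row=4, col=4): c = -0.5100 + -1.2400i → escape time 3
(row=5, col=0): c = -2.0000 + -1.5000i → escape time 1
(row=5, col=1): c = -1.6275 + -1.5000i → escape time 1
(row=5, col=2): c = -1.2550 + -1.5000i → escape time 2
(row=5, col=3): c = -0.8825 + -1.5000i → escape time 2
(row=5, col=4): c = -0.5100 + -1.5000i → escape time 2

Answer: 15666
13666
13346
12334
11233
11222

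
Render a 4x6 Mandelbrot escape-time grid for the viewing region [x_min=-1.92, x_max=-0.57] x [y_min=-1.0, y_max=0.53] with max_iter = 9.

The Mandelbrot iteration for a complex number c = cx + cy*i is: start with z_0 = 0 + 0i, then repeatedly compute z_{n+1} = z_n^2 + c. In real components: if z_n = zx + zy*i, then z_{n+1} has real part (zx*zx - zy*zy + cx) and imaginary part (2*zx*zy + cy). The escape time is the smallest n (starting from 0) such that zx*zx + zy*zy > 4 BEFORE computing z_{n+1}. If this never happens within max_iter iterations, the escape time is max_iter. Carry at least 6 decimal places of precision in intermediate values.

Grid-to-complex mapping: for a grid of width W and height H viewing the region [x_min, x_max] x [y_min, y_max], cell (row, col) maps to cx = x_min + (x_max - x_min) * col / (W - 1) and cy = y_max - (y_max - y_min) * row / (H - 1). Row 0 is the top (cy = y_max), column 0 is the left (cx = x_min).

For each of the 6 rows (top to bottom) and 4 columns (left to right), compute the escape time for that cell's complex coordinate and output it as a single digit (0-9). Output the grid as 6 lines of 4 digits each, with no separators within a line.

Answer: 2359
3599
5899
3499
1348
1334

Derivation:
(row=0, col=0): c = -1.9200 + 0.5300i → escape time 2
(row=0, col=1): c = -1.4700 + 0.5300i → escape time 3
(row=0, col=2): c = -1.0200 + 0.5300i → escape time 5
(row=0, col=3): c = -0.5700 + 0.5300i → escape time 9
(row=1, col=0): c = -1.9200 + 0.2240i → escape time 3
(row=1, col=1): c = -1.4700 + 0.2240i → escape time 5
(row=1, col=2): c = -1.0200 + 0.2240i → escape time 9
(row=1, col=3): c = -0.5700 + 0.2240i → escape time 9
(row=2, col=0): c = -1.9200 + -0.0820i → escape time 5
(row=2, col=1): c = -1.4700 + -0.0820i → escape time 8
(row=2, col=2): c = -1.0200 + -0.0820i → escape time 9
(row=2, col=3): c = -0.5700 + -0.0820i → escape time 9
(row=3, col=0): c = -1.9200 + -0.3880i → escape time 3
(row=3, col=1): c = -1.4700 + -0.3880i → escape time 4
(row=3, col=2): c = -1.0200 + -0.3880i → escape time 9
(row=3, col=3): c = -0.5700 + -0.3880i → escape time 9
(row=4, col=0): c = -1.9200 + -0.6940i → escape time 1
(row=4, col=1): c = -1.4700 + -0.6940i → escape time 3
(row=4, col=2): c = -1.0200 + -0.6940i → escape time 4
(row=4, col=3): c = -0.5700 + -0.6940i → escape time 8
(row=5, col=0): c = -1.9200 + -1.0000i → escape time 1
(row=5, col=1): c = -1.4700 + -1.0000i → escape time 3
(row=5, col=2): c = -1.0200 + -1.0000i → escape time 3
(row=5, col=3): c = -0.5700 + -1.0000i → escape time 4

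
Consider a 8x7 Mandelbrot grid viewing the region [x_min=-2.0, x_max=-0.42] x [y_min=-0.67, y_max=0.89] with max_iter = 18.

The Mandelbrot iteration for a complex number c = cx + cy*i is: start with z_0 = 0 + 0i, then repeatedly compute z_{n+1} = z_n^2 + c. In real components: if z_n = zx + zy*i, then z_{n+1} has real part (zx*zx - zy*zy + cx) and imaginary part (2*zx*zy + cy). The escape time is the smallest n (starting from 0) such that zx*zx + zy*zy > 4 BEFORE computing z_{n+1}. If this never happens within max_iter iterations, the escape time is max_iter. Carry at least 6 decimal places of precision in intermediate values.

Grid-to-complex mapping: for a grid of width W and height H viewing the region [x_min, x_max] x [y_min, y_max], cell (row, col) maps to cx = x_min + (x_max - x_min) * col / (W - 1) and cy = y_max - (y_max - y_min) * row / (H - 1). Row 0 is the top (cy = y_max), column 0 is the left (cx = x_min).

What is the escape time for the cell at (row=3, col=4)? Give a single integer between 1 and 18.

z_0 = 0 + 0i, c = -1.0971 + 0.1100i
Iter 1: z = -1.0971 + 0.1100i, |z|^2 = 1.2158
Iter 2: z = 0.0945 + -0.1314i, |z|^2 = 0.0262
Iter 3: z = -1.1055 + 0.0852i, |z|^2 = 1.2293
Iter 4: z = 0.1177 + -0.0783i, |z|^2 = 0.0200
Iter 5: z = -1.0894 + 0.0916i, |z|^2 = 1.1952
Iter 6: z = 0.0813 + -0.0895i, |z|^2 = 0.0146
Iter 7: z = -1.0985 + 0.0954i, |z|^2 = 1.2159
Iter 8: z = 0.1005 + -0.0997i, |z|^2 = 0.0200
Iter 9: z = -1.0970 + 0.0900i, |z|^2 = 1.2114
Iter 10: z = 0.0981 + -0.0874i, |z|^2 = 0.0173
Iter 11: z = -1.0951 + 0.0929i, |z|^2 = 1.2080
Iter 12: z = 0.0936 + -0.0934i, |z|^2 = 0.0175
Iter 13: z = -1.0971 + 0.0925i, |z|^2 = 1.2122
Iter 14: z = 0.0979 + -0.0930i, |z|^2 = 0.0182
Iter 15: z = -1.0962 + 0.0918i, |z|^2 = 1.2101
Iter 16: z = 0.0961 + -0.0912i, |z|^2 = 0.0176
Iter 17: z = -1.0962 + 0.0925i, |z|^2 = 1.2103

Answer: 18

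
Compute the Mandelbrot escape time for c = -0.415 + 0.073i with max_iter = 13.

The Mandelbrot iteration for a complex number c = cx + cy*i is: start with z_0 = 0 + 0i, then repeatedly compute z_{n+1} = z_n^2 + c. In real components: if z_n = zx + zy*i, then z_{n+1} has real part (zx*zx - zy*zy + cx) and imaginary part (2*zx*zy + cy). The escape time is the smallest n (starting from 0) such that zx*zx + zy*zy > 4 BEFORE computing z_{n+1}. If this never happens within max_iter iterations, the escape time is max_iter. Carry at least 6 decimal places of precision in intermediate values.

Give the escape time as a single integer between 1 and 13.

Answer: 13

Derivation:
z_0 = 0 + 0i, c = -0.4150 + 0.0730i
Iter 1: z = -0.4150 + 0.0730i, |z|^2 = 0.1776
Iter 2: z = -0.2481 + 0.0124i, |z|^2 = 0.0617
Iter 3: z = -0.3536 + 0.0668i, |z|^2 = 0.1295
Iter 4: z = -0.2944 + 0.0257i, |z|^2 = 0.0874
Iter 5: z = -0.3290 + 0.0578i, |z|^2 = 0.1116
Iter 6: z = -0.3101 + 0.0349i, |z|^2 = 0.0974
Iter 7: z = -0.3200 + 0.0513i, |z|^2 = 0.1051
Iter 8: z = -0.3152 + 0.0401i, |z|^2 = 0.1010
Iter 9: z = -0.3173 + 0.0477i, |z|^2 = 0.1029
Iter 10: z = -0.3166 + 0.0427i, |z|^2 = 0.1021
Iter 11: z = -0.3166 + 0.0459i, |z|^2 = 0.1023
Iter 12: z = -0.3169 + 0.0439i, |z|^2 = 0.1023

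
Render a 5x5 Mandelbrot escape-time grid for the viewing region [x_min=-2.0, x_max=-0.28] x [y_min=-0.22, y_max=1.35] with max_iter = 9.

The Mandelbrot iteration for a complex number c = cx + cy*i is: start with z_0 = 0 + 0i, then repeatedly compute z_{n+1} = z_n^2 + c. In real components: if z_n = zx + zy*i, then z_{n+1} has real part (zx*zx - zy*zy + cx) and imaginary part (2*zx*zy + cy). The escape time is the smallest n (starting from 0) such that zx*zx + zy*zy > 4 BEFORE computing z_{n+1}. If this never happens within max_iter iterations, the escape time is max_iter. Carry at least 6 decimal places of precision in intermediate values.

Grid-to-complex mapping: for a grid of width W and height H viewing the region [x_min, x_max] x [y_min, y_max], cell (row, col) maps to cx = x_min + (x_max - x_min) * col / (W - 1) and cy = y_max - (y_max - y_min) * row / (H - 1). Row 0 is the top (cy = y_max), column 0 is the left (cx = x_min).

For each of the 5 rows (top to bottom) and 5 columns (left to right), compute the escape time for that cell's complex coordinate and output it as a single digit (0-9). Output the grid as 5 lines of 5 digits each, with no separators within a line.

(row=0, col=0): c = -2.0000 + 1.3500i → escape time 1
(row=0, col=1): c = -1.5700 + 1.3500i → escape time 1
(row=0, col=2): c = -1.1400 + 1.3500i → escape time 2
(row=0, col=3): c = -0.7100 + 1.3500i → escape time 2
(row=0, col=4): c = -0.2800 + 1.3500i → escape time 2
(row=1, col=0): c = -2.0000 + 0.9575i → escape time 1
(row=1, col=1): c = -1.5700 + 0.9575i → escape time 2
(row=1, col=2): c = -1.1400 + 0.9575i → escape time 3
(row=1, col=3): c = -0.7100 + 0.9575i → escape time 4
(row=1, col=4): c = -0.2800 + 0.9575i → escape time 6
(row=2, col=0): c = -2.0000 + 0.5650i → escape time 1
(row=2, col=1): c = -1.5700 + 0.5650i → escape time 3
(row=2, col=2): c = -1.1400 + 0.5650i → escape time 4
(row=2, col=3): c = -0.7100 + 0.5650i → escape time 6
(row=2, col=4): c = -0.2800 + 0.5650i → escape time 9
(row=3, col=0): c = -2.0000 + 0.1725i → escape time 1
(row=3, col=1): c = -1.5700 + 0.1725i → escape time 5
(row=3, col=2): c = -1.1400 + 0.1725i → escape time 9
(row=3, col=3): c = -0.7100 + 0.1725i → escape time 9
(row=3, col=4): c = -0.2800 + 0.1725i → escape time 9
(row=4, col=0): c = -2.0000 + -0.2200i → escape time 1
(row=4, col=1): c = -1.5700 + -0.2200i → escape time 5
(row=4, col=2): c = -1.1400 + -0.2200i → escape time 9
(row=4, col=3): c = -0.7100 + -0.2200i → escape time 9
(row=4, col=4): c = -0.2800 + -0.2200i → escape time 9

Answer: 11222
12346
13469
15999
15999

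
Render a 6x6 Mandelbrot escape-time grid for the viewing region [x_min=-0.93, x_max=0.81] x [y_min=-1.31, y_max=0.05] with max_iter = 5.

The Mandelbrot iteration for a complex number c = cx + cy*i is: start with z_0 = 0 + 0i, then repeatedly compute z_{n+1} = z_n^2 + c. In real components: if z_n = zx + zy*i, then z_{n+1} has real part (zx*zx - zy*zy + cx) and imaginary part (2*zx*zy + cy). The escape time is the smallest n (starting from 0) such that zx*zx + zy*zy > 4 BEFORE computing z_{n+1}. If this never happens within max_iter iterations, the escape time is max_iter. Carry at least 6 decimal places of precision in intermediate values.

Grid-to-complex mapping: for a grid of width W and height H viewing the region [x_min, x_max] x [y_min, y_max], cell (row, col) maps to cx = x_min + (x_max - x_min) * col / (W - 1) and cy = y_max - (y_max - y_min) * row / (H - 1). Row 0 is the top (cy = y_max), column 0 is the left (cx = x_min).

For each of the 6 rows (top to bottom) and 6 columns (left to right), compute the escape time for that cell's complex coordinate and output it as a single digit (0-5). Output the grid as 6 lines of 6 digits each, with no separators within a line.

(row=0, col=0): c = -0.9300 + 0.0500i → escape time 5
(row=0, col=1): c = -0.5820 + 0.0500i → escape time 5
(row=0, col=2): c = -0.2340 + 0.0500i → escape time 5
(row=0, col=3): c = 0.1140 + 0.0500i → escape time 5
(row=0, col=4): c = 0.4620 + 0.0500i → escape time 5
(row=0, col=5): c = 0.8100 + 0.0500i → escape time 3
(row=1, col=0): c = -0.9300 + -0.2220i → escape time 5
(row=1, col=1): c = -0.5820 + -0.2220i → escape time 5
(row=1, col=2): c = -0.2340 + -0.2220i → escape time 5
(row=1, col=3): c = 0.1140 + -0.2220i → escape time 5
(row=1, col=4): c = 0.4620 + -0.2220i → escape time 5
(row=1, col=5): c = 0.8100 + -0.2220i → escape time 3
(row=2, col=0): c = -0.9300 + -0.4940i → escape time 5
(row=2, col=1): c = -0.5820 + -0.4940i → escape time 5
(row=2, col=2): c = -0.2340 + -0.4940i → escape time 5
(row=2, col=3): c = 0.1140 + -0.4940i → escape time 5
(row=2, col=4): c = 0.4620 + -0.4940i → escape time 5
(row=2, col=5): c = 0.8100 + -0.4940i → escape time 3
(row=3, col=0): c = -0.9300 + -0.7660i → escape time 4
(row=3, col=1): c = -0.5820 + -0.7660i → escape time 5
(row=3, col=2): c = -0.2340 + -0.7660i → escape time 5
(row=3, col=3): c = 0.1140 + -0.7660i → escape time 5
(row=3, col=4): c = 0.4620 + -0.7660i → escape time 4
(row=3, col=5): c = 0.8100 + -0.7660i → escape time 2
(row=4, col=0): c = -0.9300 + -1.0380i → escape time 3
(row=4, col=1): c = -0.5820 + -1.0380i → escape time 4
(row=4, col=2): c = -0.2340 + -1.0380i → escape time 5
(row=4, col=3): c = 0.1140 + -1.0380i → escape time 4
(row=4, col=4): c = 0.4620 + -1.0380i → escape time 2
(row=4, col=5): c = 0.8100 + -1.0380i → escape time 2
(row=5, col=0): c = -0.9300 + -1.3100i → escape time 2
(row=5, col=1): c = -0.5820 + -1.3100i → escape time 3
(row=5, col=2): c = -0.2340 + -1.3100i → escape time 2
(row=5, col=3): c = 0.1140 + -1.3100i → escape time 2
(row=5, col=4): c = 0.4620 + -1.3100i → escape time 2
(row=5, col=5): c = 0.8100 + -1.3100i → escape time 2

Answer: 555553
555553
555553
455542
345422
232222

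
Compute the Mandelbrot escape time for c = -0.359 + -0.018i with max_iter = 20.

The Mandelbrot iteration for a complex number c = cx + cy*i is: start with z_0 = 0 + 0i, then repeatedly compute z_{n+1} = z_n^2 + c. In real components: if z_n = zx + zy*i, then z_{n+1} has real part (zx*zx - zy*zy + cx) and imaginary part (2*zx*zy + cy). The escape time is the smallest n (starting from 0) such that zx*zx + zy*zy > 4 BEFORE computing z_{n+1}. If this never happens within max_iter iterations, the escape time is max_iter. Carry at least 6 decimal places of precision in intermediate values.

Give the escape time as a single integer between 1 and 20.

Answer: 20

Derivation:
z_0 = 0 + 0i, c = -0.3590 + -0.0180i
Iter 1: z = -0.3590 + -0.0180i, |z|^2 = 0.1292
Iter 2: z = -0.2304 + -0.0051i, |z|^2 = 0.0531
Iter 3: z = -0.3059 + -0.0157i, |z|^2 = 0.0938
Iter 4: z = -0.2657 + -0.0084i, |z|^2 = 0.0706
Iter 5: z = -0.2885 + -0.0135i, |z|^2 = 0.0834
Iter 6: z = -0.2760 + -0.0102i, |z|^2 = 0.0763
Iter 7: z = -0.2830 + -0.0124i, |z|^2 = 0.0802
Iter 8: z = -0.2791 + -0.0110i, |z|^2 = 0.0780
Iter 9: z = -0.2812 + -0.0119i, |z|^2 = 0.0792
Iter 10: z = -0.2801 + -0.0113i, |z|^2 = 0.0786
Iter 11: z = -0.2807 + -0.0117i, |z|^2 = 0.0789
Iter 12: z = -0.2803 + -0.0115i, |z|^2 = 0.0787
Iter 13: z = -0.2805 + -0.0116i, |z|^2 = 0.0788
Iter 14: z = -0.2804 + -0.0115i, |z|^2 = 0.0788
Iter 15: z = -0.2805 + -0.0115i, |z|^2 = 0.0788
Iter 16: z = -0.2805 + -0.0115i, |z|^2 = 0.0788
Iter 17: z = -0.2805 + -0.0115i, |z|^2 = 0.0788
Iter 18: z = -0.2805 + -0.0115i, |z|^2 = 0.0788
Iter 19: z = -0.2805 + -0.0115i, |z|^2 = 0.0788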